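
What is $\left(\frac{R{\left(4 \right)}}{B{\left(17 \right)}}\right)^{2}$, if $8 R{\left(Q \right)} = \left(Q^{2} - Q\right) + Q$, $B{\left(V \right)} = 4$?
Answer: $\frac{1}{4} \approx 0.25$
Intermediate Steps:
$R{\left(Q \right)} = \frac{Q^{2}}{8}$ ($R{\left(Q \right)} = \frac{\left(Q^{2} - Q\right) + Q}{8} = \frac{Q^{2}}{8}$)
$\left(\frac{R{\left(4 \right)}}{B{\left(17 \right)}}\right)^{2} = \left(\frac{\frac{1}{8} \cdot 4^{2}}{4}\right)^{2} = \left(\frac{1}{8} \cdot 16 \cdot \frac{1}{4}\right)^{2} = \left(2 \cdot \frac{1}{4}\right)^{2} = \left(\frac{1}{2}\right)^{2} = \frac{1}{4}$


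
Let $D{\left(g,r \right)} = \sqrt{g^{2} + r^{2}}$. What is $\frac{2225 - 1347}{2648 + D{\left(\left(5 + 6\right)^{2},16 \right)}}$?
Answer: $\frac{2324944}{6997007} - \frac{878 \sqrt{14897}}{6997007} \approx 0.31696$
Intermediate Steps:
$\frac{2225 - 1347}{2648 + D{\left(\left(5 + 6\right)^{2},16 \right)}} = \frac{2225 - 1347}{2648 + \sqrt{\left(\left(5 + 6\right)^{2}\right)^{2} + 16^{2}}} = \frac{878}{2648 + \sqrt{\left(11^{2}\right)^{2} + 256}} = \frac{878}{2648 + \sqrt{121^{2} + 256}} = \frac{878}{2648 + \sqrt{14641 + 256}} = \frac{878}{2648 + \sqrt{14897}}$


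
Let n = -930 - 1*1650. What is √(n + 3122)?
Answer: √542 ≈ 23.281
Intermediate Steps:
n = -2580 (n = -930 - 1650 = -2580)
√(n + 3122) = √(-2580 + 3122) = √542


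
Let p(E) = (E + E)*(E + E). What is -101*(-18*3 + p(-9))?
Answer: -27270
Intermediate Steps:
p(E) = 4*E**2 (p(E) = (2*E)*(2*E) = 4*E**2)
-101*(-18*3 + p(-9)) = -101*(-18*3 + 4*(-9)**2) = -101*(-54 + 4*81) = -101*(-54 + 324) = -101*270 = -27270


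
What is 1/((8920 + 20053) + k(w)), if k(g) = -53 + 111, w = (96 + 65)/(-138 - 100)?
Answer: 1/29031 ≈ 3.4446e-5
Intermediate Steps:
w = -23/34 (w = 161/(-238) = 161*(-1/238) = -23/34 ≈ -0.67647)
k(g) = 58
1/((8920 + 20053) + k(w)) = 1/((8920 + 20053) + 58) = 1/(28973 + 58) = 1/29031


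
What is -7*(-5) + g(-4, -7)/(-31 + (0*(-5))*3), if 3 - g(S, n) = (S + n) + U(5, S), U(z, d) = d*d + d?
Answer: 1083/31 ≈ 34.935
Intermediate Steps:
U(z, d) = d + d² (U(z, d) = d² + d = d + d²)
g(S, n) = 3 - S - n - S*(1 + S) (g(S, n) = 3 - ((S + n) + S*(1 + S)) = 3 - (S + n + S*(1 + S)) = 3 + (-S - n - S*(1 + S)) = 3 - S - n - S*(1 + S))
-7*(-5) + g(-4, -7)/(-31 + (0*(-5))*3) = -7*(-5) + (3 - 1*(-4) - 1*(-7) - 1*(-4)*(1 - 4))/(-31 + (0*(-5))*3) = 35 + (3 + 4 + 7 - 1*(-4)*(-3))/(-31 + 0*3) = 35 + (3 + 4 + 7 - 12)/(-31 + 0) = 35 + 2/(-31) = 35 - 1/31*2 = 35 - 2/31 = 1083/31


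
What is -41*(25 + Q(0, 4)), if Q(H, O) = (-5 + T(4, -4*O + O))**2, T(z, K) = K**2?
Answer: -793186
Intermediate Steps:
Q(H, O) = (-5 + 9*O**2)**2 (Q(H, O) = (-5 + (-4*O + O)**2)**2 = (-5 + (-3*O)**2)**2 = (-5 + 9*O**2)**2)
-41*(25 + Q(0, 4)) = -41*(25 + (-5 + 9*4**2)**2) = -41*(25 + (-5 + 9*16)**2) = -41*(25 + (-5 + 144)**2) = -41*(25 + 139**2) = -41*(25 + 19321) = -41*19346 = -793186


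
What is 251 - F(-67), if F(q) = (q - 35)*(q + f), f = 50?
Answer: -1483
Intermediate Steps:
F(q) = (-35 + q)*(50 + q) (F(q) = (q - 35)*(q + 50) = (-35 + q)*(50 + q))
251 - F(-67) = 251 - (-1750 + (-67)² + 15*(-67)) = 251 - (-1750 + 4489 - 1005) = 251 - 1*1734 = 251 - 1734 = -1483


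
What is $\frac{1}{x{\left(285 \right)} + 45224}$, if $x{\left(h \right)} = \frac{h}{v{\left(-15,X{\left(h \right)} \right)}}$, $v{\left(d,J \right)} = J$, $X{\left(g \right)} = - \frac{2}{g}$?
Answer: $\frac{2}{9223} \approx 0.00021685$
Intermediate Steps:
$x{\left(h \right)} = - \frac{h^{2}}{2}$ ($x{\left(h \right)} = \frac{h}{\left(-2\right) \frac{1}{h}} = h \left(- \frac{h}{2}\right) = - \frac{h^{2}}{2}$)
$\frac{1}{x{\left(285 \right)} + 45224} = \frac{1}{- \frac{285^{2}}{2} + 45224} = \frac{1}{\left(- \frac{1}{2}\right) 81225 + 45224} = \frac{1}{- \frac{81225}{2} + 45224} = \frac{1}{\frac{9223}{2}} = \frac{2}{9223}$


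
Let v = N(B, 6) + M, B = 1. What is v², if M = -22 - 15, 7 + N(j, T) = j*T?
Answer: 1444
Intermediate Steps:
N(j, T) = -7 + T*j (N(j, T) = -7 + j*T = -7 + T*j)
M = -37
v = -38 (v = (-7 + 6*1) - 37 = (-7 + 6) - 37 = -1 - 37 = -38)
v² = (-38)² = 1444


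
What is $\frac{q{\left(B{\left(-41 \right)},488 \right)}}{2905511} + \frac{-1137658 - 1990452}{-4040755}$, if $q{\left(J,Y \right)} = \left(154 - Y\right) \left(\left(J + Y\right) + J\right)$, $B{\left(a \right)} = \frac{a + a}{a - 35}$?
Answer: $\frac{32023492826156}{44613740783059} \approx 0.71779$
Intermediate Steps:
$B{\left(a \right)} = \frac{2 a}{-35 + a}$
$q{\left(J,Y \right)} = \left(154 - Y\right) \left(Y + 2 J\right)$
$\frac{q{\left(B{\left(-41 \right)},488 \right)}}{2905511} + \frac{-1137658 - 1990452}{-4040755} = \frac{- 488^{2} + 154 \cdot 488 + 308 \cdot 2 \left(-41\right) \frac{1}{-35 - 41} - 2 \cdot 2 \left(-41\right) \frac{1}{-35 - 41} \cdot 488}{2905511} + \frac{-1137658 - 1990452}{-4040755} = \left(\left(-1\right) 238144 + 75152 + 308 \cdot 2 \left(-41\right) \frac{1}{-76} - 2 \cdot 2 \left(-41\right) \frac{1}{-76} \cdot 488\right) \frac{1}{2905511} + \left(-1137658 - 1990452\right) \left(- \frac{1}{4040755}\right) = \left(-238144 + 75152 + 308 \cdot 2 \left(-41\right) \left(- \frac{1}{76}\right) - 2 \cdot 2 \left(-41\right) \left(- \frac{1}{76}\right) 488\right) \frac{1}{2905511} - - \frac{625622}{808151} = \left(-238144 + 75152 + 308 \cdot \frac{41}{38} - \frac{41}{19} \cdot 488\right) \frac{1}{2905511} + \frac{625622}{808151} = \left(-238144 + 75152 + \frac{6314}{19} - \frac{20008}{19}\right) \frac{1}{2905511} + \frac{625622}{808151} = \left(- \frac{3110542}{19}\right) \frac{1}{2905511} + \frac{625622}{808151} = - \frac{3110542}{55204709} + \frac{625622}{808151} = \frac{32023492826156}{44613740783059}$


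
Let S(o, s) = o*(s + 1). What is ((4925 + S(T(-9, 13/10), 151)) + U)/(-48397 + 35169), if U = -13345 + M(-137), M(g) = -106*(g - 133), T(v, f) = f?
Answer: -25497/16535 ≈ -1.5420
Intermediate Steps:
S(o, s) = o*(1 + s)
M(g) = 14098 - 106*g (M(g) = -106*(-133 + g) = 14098 - 106*g)
U = 15275 (U = -13345 + (14098 - 106*(-137)) = -13345 + (14098 + 14522) = -13345 + 28620 = 15275)
((4925 + S(T(-9, 13/10), 151)) + U)/(-48397 + 35169) = ((4925 + (13/10)*(1 + 151)) + 15275)/(-48397 + 35169) = ((4925 + (13*(⅒))*152) + 15275)/(-13228) = ((4925 + (13/10)*152) + 15275)*(-1/13228) = ((4925 + 988/5) + 15275)*(-1/13228) = (25613/5 + 15275)*(-1/13228) = (101988/5)*(-1/13228) = -25497/16535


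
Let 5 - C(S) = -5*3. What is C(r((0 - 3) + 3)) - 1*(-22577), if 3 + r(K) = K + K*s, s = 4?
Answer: 22597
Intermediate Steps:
r(K) = -3 + 5*K (r(K) = -3 + (K + K*4) = -3 + (K + 4*K) = -3 + 5*K)
C(S) = 20 (C(S) = 5 - (-5)*3 = 5 - 1*(-15) = 5 + 15 = 20)
C(r((0 - 3) + 3)) - 1*(-22577) = 20 - 1*(-22577) = 20 + 22577 = 22597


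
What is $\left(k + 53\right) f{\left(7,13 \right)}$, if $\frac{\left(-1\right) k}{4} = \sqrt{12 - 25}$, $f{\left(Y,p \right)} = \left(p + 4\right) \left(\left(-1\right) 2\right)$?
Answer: $-1802 + 136 i \sqrt{13} \approx -1802.0 + 490.35 i$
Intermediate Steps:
$f{\left(Y,p \right)} = -8 - 2 p$ ($f{\left(Y,p \right)} = \left(4 + p\right) \left(-2\right) = -8 - 2 p$)
$k = - 4 i \sqrt{13}$ ($k = - 4 \sqrt{12 - 25} = - 4 \sqrt{-13} = - 4 i \sqrt{13} \approx - 14.422 i$)
$\left(k + 53\right) f{\left(7,13 \right)} = \left(- 4 i \sqrt{13} + 53\right) \left(-8 - 26\right) = \left(53 - 4 i \sqrt{13}\right) \left(-8 - 26\right) = \left(53 - 4 i \sqrt{13}\right) \left(-34\right) = -1802 + 136 i \sqrt{13}$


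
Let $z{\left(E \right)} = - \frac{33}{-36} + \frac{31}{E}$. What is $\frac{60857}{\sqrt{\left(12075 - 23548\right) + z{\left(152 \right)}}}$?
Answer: $- \frac{121714 i \sqrt{596354178}}{5231177} \approx - 568.19 i$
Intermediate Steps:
$z{\left(E \right)} = \frac{11}{12} + \frac{31}{E}$ ($z{\left(E \right)} = \left(-33\right) \left(- \frac{1}{36}\right) + \frac{31}{E} = \frac{11}{12} + \frac{31}{E}$)
$\frac{60857}{\sqrt{\left(12075 - 23548\right) + z{\left(152 \right)}}} = \frac{60857}{\sqrt{\left(12075 - 23548\right) + \left(\frac{11}{12} + \frac{31}{152}\right)}} = \frac{60857}{\sqrt{-11473 + \left(\frac{11}{12} + 31 \cdot \frac{1}{152}\right)}} = \frac{60857}{\sqrt{-11473 + \left(\frac{11}{12} + \frac{31}{152}\right)}} = \frac{60857}{\sqrt{-11473 + \frac{511}{456}}} = \frac{60857}{\sqrt{- \frac{5231177}{456}}} = \frac{60857}{\frac{1}{228} i \sqrt{596354178}} = 60857 \left(- \frac{2 i \sqrt{596354178}}{5231177}\right) = - \frac{121714 i \sqrt{596354178}}{5231177}$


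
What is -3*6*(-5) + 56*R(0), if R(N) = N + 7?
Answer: 482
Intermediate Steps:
R(N) = 7 + N
-3*6*(-5) + 56*R(0) = -3*6*(-5) + 56*(7 + 0) = -18*(-5) + 56*7 = 90 + 392 = 482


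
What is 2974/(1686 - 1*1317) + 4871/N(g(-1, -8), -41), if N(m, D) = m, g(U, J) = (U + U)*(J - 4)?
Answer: 622925/2952 ≈ 211.02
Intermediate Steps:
g(U, J) = 2*U*(-4 + J) (g(U, J) = (2*U)*(-4 + J) = 2*U*(-4 + J))
2974/(1686 - 1*1317) + 4871/N(g(-1, -8), -41) = 2974/(1686 - 1*1317) + 4871/((2*(-1)*(-4 - 8))) = 2974/(1686 - 1317) + 4871/((2*(-1)*(-12))) = 2974/369 + 4871/24 = 622925/2952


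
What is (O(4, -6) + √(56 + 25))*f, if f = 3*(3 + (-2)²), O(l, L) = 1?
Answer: 210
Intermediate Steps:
f = 21 (f = 3*(3 + 4) = 3*7 = 21)
(O(4, -6) + √(56 + 25))*f = (1 + √(56 + 25))*21 = (1 + √81)*21 = (1 + 9)*21 = 10*21 = 210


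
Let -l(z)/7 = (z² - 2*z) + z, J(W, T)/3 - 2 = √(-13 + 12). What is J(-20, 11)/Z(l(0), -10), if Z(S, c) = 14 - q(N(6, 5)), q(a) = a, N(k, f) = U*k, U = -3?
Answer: 3/16 + 3*I/32 ≈ 0.1875 + 0.09375*I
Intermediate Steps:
N(k, f) = -3*k
J(W, T) = 6 + 3*I (J(W, T) = 6 + 3*√(-13 + 12) = 6 + 3*√(-1) = 6 + 3*I)
l(z) = -7*z² + 7*z (l(z) = -7*((z² - 2*z) + z) = -7*(z² - z) = -7*z² + 7*z)
Z(S, c) = 32 (Z(S, c) = 14 - (-3)*6 = 14 - 1*(-18) = 14 + 18 = 32)
J(-20, 11)/Z(l(0), -10) = (6 + 3*I)/32 = (6 + 3*I)*(1/32) = 3/16 + 3*I/32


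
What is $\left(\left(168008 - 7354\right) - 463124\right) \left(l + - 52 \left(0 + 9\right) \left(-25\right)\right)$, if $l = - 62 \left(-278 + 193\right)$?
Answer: $-5132915900$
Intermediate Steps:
$l = 5270$ ($l = \left(-62\right) \left(-85\right) = 5270$)
$\left(\left(168008 - 7354\right) - 463124\right) \left(l + - 52 \left(0 + 9\right) \left(-25\right)\right) = \left(\left(168008 - 7354\right) - 463124\right) \left(5270 + - 52 \left(0 + 9\right) \left(-25\right)\right) = \left(160654 - 463124\right) \left(5270 + \left(-52\right) 9 \left(-25\right)\right) = - 302470 \left(5270 - -11700\right) = - 302470 \left(5270 + 11700\right) = \left(-302470\right) 16970 = -5132915900$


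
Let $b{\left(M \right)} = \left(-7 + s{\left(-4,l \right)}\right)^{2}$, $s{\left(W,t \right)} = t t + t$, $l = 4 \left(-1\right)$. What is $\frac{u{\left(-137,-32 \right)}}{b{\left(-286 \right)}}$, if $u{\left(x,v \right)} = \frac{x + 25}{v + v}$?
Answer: $\frac{7}{100} \approx 0.07$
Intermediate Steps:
$l = -4$
$s{\left(W,t \right)} = t + t^{2}$ ($s{\left(W,t \right)} = t^{2} + t = t + t^{2}$)
$u{\left(x,v \right)} = \frac{25 + x}{2 v}$
$b{\left(M \right)} = 25$ ($b{\left(M \right)} = \left(-7 - 4 \left(1 - 4\right)\right)^{2} = \left(-7 - -12\right)^{2} = \left(-7 + 12\right)^{2} = 5^{2} = 25$)
$\frac{u{\left(-137,-32 \right)}}{b{\left(-286 \right)}} = \frac{\frac{1}{2} \frac{1}{-32} \left(25 - 137\right)}{25} = \frac{1}{2} \left(- \frac{1}{32}\right) \left(-112\right) \frac{1}{25} = \frac{7}{4} \cdot \frac{1}{25} = \frac{7}{100}$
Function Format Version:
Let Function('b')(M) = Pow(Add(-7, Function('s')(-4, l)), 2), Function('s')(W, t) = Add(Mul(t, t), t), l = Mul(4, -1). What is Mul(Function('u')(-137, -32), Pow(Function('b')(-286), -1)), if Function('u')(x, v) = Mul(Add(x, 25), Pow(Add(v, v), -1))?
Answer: Rational(7, 100) ≈ 0.070000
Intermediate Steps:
l = -4
Function('s')(W, t) = Add(t, Pow(t, 2)) (Function('s')(W, t) = Add(Pow(t, 2), t) = Add(t, Pow(t, 2)))
Function('u')(x, v) = Mul(Rational(1, 2), Pow(v, -1), Add(25, x)) (Function('u')(x, v) = Mul(Add(25, x), Pow(Mul(2, v), -1)) = Mul(Add(25, x), Mul(Rational(1, 2), Pow(v, -1))) = Mul(Rational(1, 2), Pow(v, -1), Add(25, x)))
Function('b')(M) = 25 (Function('b')(M) = Pow(Add(-7, Mul(-4, Add(1, -4))), 2) = Pow(Add(-7, Mul(-4, -3)), 2) = Pow(Add(-7, 12), 2) = Pow(5, 2) = 25)
Mul(Function('u')(-137, -32), Pow(Function('b')(-286), -1)) = Mul(Mul(Rational(1, 2), Pow(-32, -1), Add(25, -137)), Pow(25, -1)) = Mul(Mul(Rational(1, 2), Rational(-1, 32), -112), Rational(1, 25)) = Mul(Rational(7, 4), Rational(1, 25)) = Rational(7, 100)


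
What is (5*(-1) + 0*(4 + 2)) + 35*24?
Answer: 835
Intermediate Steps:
(5*(-1) + 0*(4 + 2)) + 35*24 = (-5 + 0*6) + 840 = (-5 + 0) + 840 = -5 + 840 = 835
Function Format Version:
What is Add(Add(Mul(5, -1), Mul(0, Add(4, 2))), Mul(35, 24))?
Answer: 835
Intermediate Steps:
Add(Add(Mul(5, -1), Mul(0, Add(4, 2))), Mul(35, 24)) = Add(Add(-5, Mul(0, 6)), 840) = Add(Add(-5, 0), 840) = Add(-5, 840) = 835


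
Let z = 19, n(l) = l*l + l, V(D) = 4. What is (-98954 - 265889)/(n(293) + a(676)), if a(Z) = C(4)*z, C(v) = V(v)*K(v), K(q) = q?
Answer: -364843/86446 ≈ -4.2205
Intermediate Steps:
n(l) = l + l² (n(l) = l² + l = l + l²)
C(v) = 4*v
a(Z) = 304 (a(Z) = (4*4)*19 = 16*19 = 304)
(-98954 - 265889)/(n(293) + a(676)) = (-98954 - 265889)/(293*(1 + 293) + 304) = -364843/(293*294 + 304) = -364843/(86142 + 304) = -364843/86446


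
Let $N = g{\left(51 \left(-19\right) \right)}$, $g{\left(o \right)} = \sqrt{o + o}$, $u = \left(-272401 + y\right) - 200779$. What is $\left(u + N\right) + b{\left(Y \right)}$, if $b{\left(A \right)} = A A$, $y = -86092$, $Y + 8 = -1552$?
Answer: $1874328 + i \sqrt{1938} \approx 1.8743 \cdot 10^{6} + 44.023 i$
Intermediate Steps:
$Y = -1560$ ($Y = -8 - 1552 = -1560$)
$u = -559272$ ($u = \left(-272401 - 86092\right) - 200779 = -358493 - 200779 = -559272$)
$g{\left(o \right)} = \sqrt{2} \sqrt{o}$ ($g{\left(o \right)} = \sqrt{2 o} = \sqrt{2} \sqrt{o}$)
$b{\left(A \right)} = A^{2}$
$N = i \sqrt{1938}$ ($N = \sqrt{2} \sqrt{51 \left(-19\right)} = \sqrt{2} \sqrt{-969} = \sqrt{2} i \sqrt{969} = i \sqrt{1938} \approx 44.023 i$)
$\left(u + N\right) + b{\left(Y \right)} = \left(-559272 + i \sqrt{1938}\right) + \left(-1560\right)^{2} = \left(-559272 + i \sqrt{1938}\right) + 2433600 = 1874328 + i \sqrt{1938}$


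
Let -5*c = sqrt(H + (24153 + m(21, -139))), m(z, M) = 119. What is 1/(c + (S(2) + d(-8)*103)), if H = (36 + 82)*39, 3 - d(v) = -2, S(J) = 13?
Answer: 6600/3470363 + 5*sqrt(28874)/6940726 ≈ 0.0020242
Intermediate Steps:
d(v) = 5 (d(v) = 3 - 1*(-2) = 3 + 2 = 5)
H = 4602 (H = 118*39 = 4602)
c = -sqrt(28874)/5 (c = -sqrt(4602 + (24153 + 119))/5 = -sqrt(4602 + 24272)/5 = -sqrt(28874)/5 ≈ -33.985)
1/(c + (S(2) + d(-8)*103)) = 1/(-sqrt(28874)/5 + (13 + 5*103)) = 1/(-sqrt(28874)/5 + (13 + 515)) = 1/(-sqrt(28874)/5 + 528) = 1/(528 - sqrt(28874)/5)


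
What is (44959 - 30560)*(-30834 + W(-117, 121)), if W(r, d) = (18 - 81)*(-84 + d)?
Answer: -477542835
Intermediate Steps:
W(r, d) = 5292 - 63*d (W(r, d) = -63*(-84 + d) = 5292 - 63*d)
(44959 - 30560)*(-30834 + W(-117, 121)) = (44959 - 30560)*(-30834 + (5292 - 63*121)) = 14399*(-30834 + (5292 - 7623)) = 14399*(-30834 - 2331) = 14399*(-33165) = -477542835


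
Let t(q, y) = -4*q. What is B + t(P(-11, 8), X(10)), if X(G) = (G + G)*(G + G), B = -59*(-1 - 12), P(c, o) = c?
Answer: 811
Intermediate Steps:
B = 767 (B = -59*(-13) = 767)
X(G) = 4*G² (X(G) = (2*G)*(2*G) = 4*G²)
B + t(P(-11, 8), X(10)) = 767 - 4*(-11) = 767 + 44 = 811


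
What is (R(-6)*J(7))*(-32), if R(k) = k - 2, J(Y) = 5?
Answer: 1280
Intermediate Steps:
R(k) = -2 + k
(R(-6)*J(7))*(-32) = ((-2 - 6)*5)*(-32) = -8*5*(-32) = -40*(-32) = 1280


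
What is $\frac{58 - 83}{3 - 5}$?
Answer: $\frac{25}{2} \approx 12.5$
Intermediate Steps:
$\frac{58 - 83}{3 - 5} = \frac{58 - 83}{-2} = \left(58 - 83\right) \left(- \frac{1}{2}\right) = \left(-25\right) \left(- \frac{1}{2}\right) = \frac{25}{2}$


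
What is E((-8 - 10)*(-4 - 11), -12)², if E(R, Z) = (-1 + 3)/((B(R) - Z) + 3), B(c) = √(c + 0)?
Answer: 44/45 - 8*√30/45 ≈ 0.0040488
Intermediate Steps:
B(c) = √c
E(R, Z) = 2/(3 + √R - Z) (E(R, Z) = (-1 + 3)/((√R - Z) + 3) = 2/(3 + √R - Z))
E((-8 - 10)*(-4 - 11), -12)² = (2/(3 + √((-8 - 10)*(-4 - 11)) - 1*(-12)))² = (2/(3 + √(-18*(-15)) + 12))² = (2/(3 + √270 + 12))² = (2/(3 + 3*√30 + 12))² = (2/(15 + 3*√30))² = 4/(15 + 3*√30)²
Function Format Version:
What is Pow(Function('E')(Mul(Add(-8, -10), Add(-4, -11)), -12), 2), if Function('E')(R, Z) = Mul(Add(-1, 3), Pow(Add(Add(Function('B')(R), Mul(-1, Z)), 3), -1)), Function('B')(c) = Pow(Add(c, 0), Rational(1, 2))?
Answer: Add(Rational(44, 45), Mul(Rational(-8, 45), Pow(30, Rational(1, 2)))) ≈ 0.0040488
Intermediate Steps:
Function('B')(c) = Pow(c, Rational(1, 2))
Function('E')(R, Z) = Mul(2, Pow(Add(3, Pow(R, Rational(1, 2)), Mul(-1, Z)), -1)) (Function('E')(R, Z) = Mul(Add(-1, 3), Pow(Add(Add(Pow(R, Rational(1, 2)), Mul(-1, Z)), 3), -1)) = Mul(2, Pow(Add(3, Pow(R, Rational(1, 2)), Mul(-1, Z)), -1)))
Pow(Function('E')(Mul(Add(-8, -10), Add(-4, -11)), -12), 2) = Pow(Mul(2, Pow(Add(3, Pow(Mul(Add(-8, -10), Add(-4, -11)), Rational(1, 2)), Mul(-1, -12)), -1)), 2) = Pow(Mul(2, Pow(Add(3, Pow(Mul(-18, -15), Rational(1, 2)), 12), -1)), 2) = Pow(Mul(2, Pow(Add(3, Pow(270, Rational(1, 2)), 12), -1)), 2) = Pow(Mul(2, Pow(Add(3, Mul(3, Pow(30, Rational(1, 2))), 12), -1)), 2) = Pow(Mul(2, Pow(Add(15, Mul(3, Pow(30, Rational(1, 2)))), -1)), 2) = Mul(4, Pow(Add(15, Mul(3, Pow(30, Rational(1, 2)))), -2))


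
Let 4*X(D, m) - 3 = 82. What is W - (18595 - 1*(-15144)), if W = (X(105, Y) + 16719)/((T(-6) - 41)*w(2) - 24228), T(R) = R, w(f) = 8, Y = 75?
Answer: -3320524385/98416 ≈ -33740.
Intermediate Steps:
X(D, m) = 85/4 (X(D, m) = 3/4 + (1/4)*82 = 3/4 + 41/2 = 85/4)
W = -66961/98416 (W = (85/4 + 16719)/((-6 - 41)*8 - 24228) = 66961/(4*(-47*8 - 24228)) = 66961/(4*(-376 - 24228)) = (66961/4)/(-24604) = (66961/4)*(-1/24604) = -66961/98416 ≈ -0.68039)
W - (18595 - 1*(-15144)) = -66961/98416 - (18595 - 1*(-15144)) = -66961/98416 - (18595 + 15144) = -66961/98416 - 1*33739 = -66961/98416 - 33739 = -3320524385/98416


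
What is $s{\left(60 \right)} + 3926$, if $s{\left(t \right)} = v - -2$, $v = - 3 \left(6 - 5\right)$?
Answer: $3925$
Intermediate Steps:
$v = -3$ ($v = \left(-3\right) 1 = -3$)
$s{\left(t \right)} = -1$ ($s{\left(t \right)} = -3 - -2 = -3 + 2 = -1$)
$s{\left(60 \right)} + 3926 = -1 + 3926 = 3925$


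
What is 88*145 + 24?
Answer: 12784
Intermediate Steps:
88*145 + 24 = 12760 + 24 = 12784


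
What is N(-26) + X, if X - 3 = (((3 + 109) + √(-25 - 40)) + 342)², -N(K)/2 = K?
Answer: 206106 + 908*I*√65 ≈ 2.0611e+5 + 7320.5*I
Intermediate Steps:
N(K) = -2*K
X = 3 + (454 + I*√65)² (X = 3 + (((3 + 109) + √(-25 - 40)) + 342)² = 3 + ((112 + √(-65)) + 342)² = 3 + ((112 + I*√65) + 342)² = 3 + (454 + I*√65)² ≈ 2.0605e+5 + 7320.5*I)
N(-26) + X = -2*(-26) + (206054 + 908*I*√65) = 52 + (206054 + 908*I*√65) = 206106 + 908*I*√65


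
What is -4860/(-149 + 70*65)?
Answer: -180/163 ≈ -1.1043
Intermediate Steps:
-4860/(-149 + 70*65) = -4860/(-149 + 4550) = -4860/4401 = -4860*1/4401 = -180/163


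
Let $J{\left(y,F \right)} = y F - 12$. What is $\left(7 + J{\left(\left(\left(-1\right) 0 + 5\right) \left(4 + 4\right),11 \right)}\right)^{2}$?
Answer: $189225$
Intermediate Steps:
$J{\left(y,F \right)} = -12 + F y$ ($J{\left(y,F \right)} = F y - 12 = -12 + F y$)
$\left(7 + J{\left(\left(\left(-1\right) 0 + 5\right) \left(4 + 4\right),11 \right)}\right)^{2} = \left(7 - \left(12 - 11 \left(\left(-1\right) 0 + 5\right) \left(4 + 4\right)\right)\right)^{2} = \left(7 - \left(12 - 11 \left(0 + 5\right) 8\right)\right)^{2} = \left(7 - \left(12 - 11 \cdot 5 \cdot 8\right)\right)^{2} = \left(7 + \left(-12 + 11 \cdot 40\right)\right)^{2} = \left(7 + \left(-12 + 440\right)\right)^{2} = \left(7 + 428\right)^{2} = 435^{2} = 189225$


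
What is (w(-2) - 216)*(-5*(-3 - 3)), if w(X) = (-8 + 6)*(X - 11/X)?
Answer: -6690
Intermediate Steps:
w(X) = -2*X + 22/X (w(X) = -2*(X - 11/X) = -2*X + 22/X)
(w(-2) - 216)*(-5*(-3 - 3)) = ((-2*(-2) + 22/(-2)) - 216)*(-5*(-3 - 3)) = ((4 + 22*(-1/2)) - 216)*(-5*(-6)) = ((4 - 11) - 216)*30 = (-7 - 216)*30 = -223*30 = -6690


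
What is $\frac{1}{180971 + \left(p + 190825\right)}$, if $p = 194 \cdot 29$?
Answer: $\frac{1}{377422} \approx 2.6496 \cdot 10^{-6}$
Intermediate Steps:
$p = 5626$
$\frac{1}{180971 + \left(p + 190825\right)} = \frac{1}{180971 + \left(5626 + 190825\right)} = \frac{1}{180971 + 196451} = \frac{1}{377422}$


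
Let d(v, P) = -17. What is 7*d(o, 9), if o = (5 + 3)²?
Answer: -119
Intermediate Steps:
o = 64 (o = 8² = 64)
7*d(o, 9) = 7*(-17) = -119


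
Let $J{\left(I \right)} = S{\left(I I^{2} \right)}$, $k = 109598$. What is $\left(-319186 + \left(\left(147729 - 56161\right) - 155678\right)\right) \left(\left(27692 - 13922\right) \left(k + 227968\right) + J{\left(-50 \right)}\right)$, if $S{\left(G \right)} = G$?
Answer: $-1781620683070720$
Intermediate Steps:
$J{\left(I \right)} = I^{3}$ ($J{\left(I \right)} = I I^{2} = I^{3}$)
$\left(-319186 + \left(\left(147729 - 56161\right) - 155678\right)\right) \left(\left(27692 - 13922\right) \left(k + 227968\right) + J{\left(-50 \right)}\right) = \left(-319186 + \left(\left(147729 - 56161\right) - 155678\right)\right) \left(\left(27692 - 13922\right) \left(109598 + 227968\right) + \left(-50\right)^{3}\right) = \left(-319186 + \left(91568 - 155678\right)\right) \left(13770 \cdot 337566 - 125000\right) = \left(-319186 - 64110\right) \left(4648283820 - 125000\right) = \left(-383296\right) 4648158820 = -1781620683070720$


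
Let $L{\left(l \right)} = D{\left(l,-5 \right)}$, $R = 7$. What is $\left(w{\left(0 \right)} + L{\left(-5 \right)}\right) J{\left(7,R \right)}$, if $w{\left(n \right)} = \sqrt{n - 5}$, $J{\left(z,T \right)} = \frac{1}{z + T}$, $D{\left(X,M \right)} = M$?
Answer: $- \frac{5}{14} + \frac{i \sqrt{5}}{14} \approx -0.35714 + 0.15972 i$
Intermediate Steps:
$L{\left(l \right)} = -5$
$J{\left(z,T \right)} = \frac{1}{T + z}$
$w{\left(n \right)} = \sqrt{-5 + n}$
$\left(w{\left(0 \right)} + L{\left(-5 \right)}\right) J{\left(7,R \right)} = \frac{\sqrt{-5 + 0} - 5}{7 + 7} = \frac{\sqrt{-5} - 5}{14} = \left(i \sqrt{5} - 5\right) \frac{1}{14} = \left(-5 + i \sqrt{5}\right) \frac{1}{14} = - \frac{5}{14} + \frac{i \sqrt{5}}{14}$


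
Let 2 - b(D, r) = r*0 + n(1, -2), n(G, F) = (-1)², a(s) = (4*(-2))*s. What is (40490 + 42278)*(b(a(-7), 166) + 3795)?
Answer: 314187328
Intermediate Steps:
a(s) = -8*s
n(G, F) = 1
b(D, r) = 1 (b(D, r) = 2 - (r*0 + 1) = 2 - (0 + 1) = 2 - 1*1 = 2 - 1 = 1)
(40490 + 42278)*(b(a(-7), 166) + 3795) = (40490 + 42278)*(1 + 3795) = 82768*3796 = 314187328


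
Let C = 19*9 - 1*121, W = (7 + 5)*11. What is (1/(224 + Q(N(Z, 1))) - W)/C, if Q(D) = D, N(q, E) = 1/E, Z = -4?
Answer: -29699/11250 ≈ -2.6399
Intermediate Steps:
W = 132 (W = 12*11 = 132)
C = 50 (C = 171 - 121 = 50)
(1/(224 + Q(N(Z, 1))) - W)/C = (1/(224 + 1/1) - 1*132)/50 = (1/(224 + 1) - 132)*(1/50) = (1/225 - 132)*(1/50) = -29699/225*1/50 = -29699/11250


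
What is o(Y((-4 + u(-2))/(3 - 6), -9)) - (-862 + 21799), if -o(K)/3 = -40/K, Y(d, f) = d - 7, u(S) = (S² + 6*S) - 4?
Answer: -21009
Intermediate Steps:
u(S) = -4 + S² + 6*S
Y(d, f) = -7 + d
o(K) = 120/K (o(K) = -(-120)/K = 120/K)
o(Y((-4 + u(-2))/(3 - 6), -9)) - (-862 + 21799) = 120/(-7 + (-4 + (-4 + (-2)² + 6*(-2)))/(3 - 6)) - (-862 + 21799) = 120/(-7 + (-4 + (-4 + 4 - 12))/(-3)) - 1*20937 = 120/(-7 + (-4 - 12)*(-⅓)) - 20937 = 120/(-7 - 16*(-⅓)) - 20937 = 120/(-7 + 16/3) - 20937 = 120/(-5/3) - 20937 = 120*(-⅗) - 20937 = -72 - 20937 = -21009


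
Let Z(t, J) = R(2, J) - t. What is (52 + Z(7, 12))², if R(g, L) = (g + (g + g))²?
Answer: 6561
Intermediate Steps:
R(g, L) = 9*g² (R(g, L) = (g + 2*g)² = (3*g)² = 9*g²)
Z(t, J) = 36 - t (Z(t, J) = 9*2² - t = 9*4 - t = 36 - t)
(52 + Z(7, 12))² = (52 + (36 - 1*7))² = (52 + (36 - 7))² = (52 + 29)² = 81² = 6561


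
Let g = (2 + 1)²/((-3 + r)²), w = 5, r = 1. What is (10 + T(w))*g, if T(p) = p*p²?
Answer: 1215/4 ≈ 303.75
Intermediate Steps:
g = 9/4 (g = (2 + 1)²/((-3 + 1)²) = 3²/((-2)²) = 9/4 ≈ 2.2500)
T(p) = p³
(10 + T(w))*g = (10 + 5³)*(9/4) = (10 + 125)*(9/4) = 135*(9/4) = 1215/4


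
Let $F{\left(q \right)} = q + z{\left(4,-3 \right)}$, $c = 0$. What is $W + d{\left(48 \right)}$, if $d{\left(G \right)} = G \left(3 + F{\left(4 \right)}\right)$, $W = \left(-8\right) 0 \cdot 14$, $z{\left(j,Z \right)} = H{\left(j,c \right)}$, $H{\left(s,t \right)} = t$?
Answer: $336$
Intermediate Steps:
$z{\left(j,Z \right)} = 0$
$F{\left(q \right)} = q$ ($F{\left(q \right)} = q + 0 = q$)
$W = 0$ ($W = 0 \cdot 14 = 0$)
$d{\left(G \right)} = 7 G$ ($d{\left(G \right)} = G \left(3 + 4\right) = G 7 = 7 G$)
$W + d{\left(48 \right)} = 0 + 7 \cdot 48 = 0 + 336 = 336$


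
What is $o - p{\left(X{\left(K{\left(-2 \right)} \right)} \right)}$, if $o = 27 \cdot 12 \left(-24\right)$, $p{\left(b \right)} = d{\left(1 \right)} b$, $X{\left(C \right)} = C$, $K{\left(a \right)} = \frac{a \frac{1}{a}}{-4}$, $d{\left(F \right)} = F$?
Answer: $- \frac{31103}{4} \approx -7775.8$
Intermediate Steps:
$K{\left(a \right)} = - \frac{1}{4}$ ($K{\left(a \right)} = 1 \left(- \frac{1}{4}\right) = - \frac{1}{4}$)
$p{\left(b \right)} = b$ ($p{\left(b \right)} = 1 b = b$)
$o = -7776$ ($o = 324 \left(-24\right) = -7776$)
$o - p{\left(X{\left(K{\left(-2 \right)} \right)} \right)} = -7776 - - \frac{1}{4} = -7776 + \frac{1}{4} = - \frac{31103}{4}$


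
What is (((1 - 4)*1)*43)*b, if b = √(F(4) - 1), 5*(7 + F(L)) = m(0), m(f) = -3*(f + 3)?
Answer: -903*I*√5/5 ≈ -403.83*I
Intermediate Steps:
m(f) = -9 - 3*f (m(f) = -3*(3 + f) = -9 - 3*f)
F(L) = -44/5 (F(L) = -7 + (-9 - 3*0)/5 = -7 + (-9 + 0)/5 = -7 + (⅕)*(-9) = -7 - 9/5 = -44/5)
b = 7*I*√5/5 (b = √(-44/5 - 1) = √(-49/5) = 7*I*√5/5 ≈ 3.1305*I)
(((1 - 4)*1)*43)*b = (((1 - 4)*1)*43)*(7*I*√5/5) = (-3*1*43)*(7*I*√5/5) = (-3*43)*(7*I*√5/5) = -903*I*√5/5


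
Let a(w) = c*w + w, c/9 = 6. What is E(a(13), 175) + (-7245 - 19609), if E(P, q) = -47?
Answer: -26901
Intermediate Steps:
c = 54 (c = 9*6 = 54)
a(w) = 55*w (a(w) = 54*w + w = 55*w)
E(a(13), 175) + (-7245 - 19609) = -47 + (-7245 - 19609) = -47 - 26854 = -26901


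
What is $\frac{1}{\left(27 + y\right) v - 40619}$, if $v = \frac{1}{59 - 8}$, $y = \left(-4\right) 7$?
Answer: $- \frac{51}{2071570} \approx -2.4619 \cdot 10^{-5}$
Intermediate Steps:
$y = -28$
$v = \frac{1}{51} \approx 0.019608$
$\frac{1}{\left(27 + y\right) v - 40619} = \frac{1}{\left(27 - 28\right) \frac{1}{51} - 40619} = \frac{1}{\left(-1\right) \frac{1}{51} - 40619} = \frac{1}{- \frac{1}{51} - 40619} = \frac{1}{- \frac{2071570}{51}} = - \frac{51}{2071570}$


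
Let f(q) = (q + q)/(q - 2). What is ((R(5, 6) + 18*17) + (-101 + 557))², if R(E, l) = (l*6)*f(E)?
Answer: 777924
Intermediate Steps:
f(q) = 2*q/(-2 + q) (f(q) = (2*q)/(-2 + q) = 2*q/(-2 + q))
R(E, l) = 12*E*l/(-2 + E) (R(E, l) = (l*6)*(2*E/(-2 + E)) = (6*l)*(2*E/(-2 + E)) = 12*E*l/(-2 + E))
((R(5, 6) + 18*17) + (-101 + 557))² = ((12*5*6/(-2 + 5) + 18*17) + (-101 + 557))² = ((12*5*6/3 + 306) + 456)² = ((12*5*6*(⅓) + 306) + 456)² = ((120 + 306) + 456)² = (426 + 456)² = 882² = 777924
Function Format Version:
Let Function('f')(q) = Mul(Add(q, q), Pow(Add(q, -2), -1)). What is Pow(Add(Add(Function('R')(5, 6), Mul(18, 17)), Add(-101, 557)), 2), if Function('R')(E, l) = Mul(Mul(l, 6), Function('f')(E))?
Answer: 777924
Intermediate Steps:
Function('f')(q) = Mul(2, q, Pow(Add(-2, q), -1)) (Function('f')(q) = Mul(Mul(2, q), Pow(Add(-2, q), -1)) = Mul(2, q, Pow(Add(-2, q), -1)))
Function('R')(E, l) = Mul(12, E, l, Pow(Add(-2, E), -1)) (Function('R')(E, l) = Mul(Mul(l, 6), Mul(2, E, Pow(Add(-2, E), -1))) = Mul(Mul(6, l), Mul(2, E, Pow(Add(-2, E), -1))) = Mul(12, E, l, Pow(Add(-2, E), -1)))
Pow(Add(Add(Function('R')(5, 6), Mul(18, 17)), Add(-101, 557)), 2) = Pow(Add(Add(Mul(12, 5, 6, Pow(Add(-2, 5), -1)), Mul(18, 17)), Add(-101, 557)), 2) = Pow(Add(Add(Mul(12, 5, 6, Pow(3, -1)), 306), 456), 2) = Pow(Add(Add(Mul(12, 5, 6, Rational(1, 3)), 306), 456), 2) = Pow(Add(Add(120, 306), 456), 2) = Pow(Add(426, 456), 2) = Pow(882, 2) = 777924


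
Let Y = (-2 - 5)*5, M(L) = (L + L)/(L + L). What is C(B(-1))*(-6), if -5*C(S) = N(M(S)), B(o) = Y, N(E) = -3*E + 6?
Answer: 18/5 ≈ 3.6000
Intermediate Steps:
M(L) = 1 (M(L) = (2*L)/((2*L)) = (2*L)*(1/(2*L)) = 1)
Y = -35 (Y = -7*5 = -35)
N(E) = 6 - 3*E
B(o) = -35
C(S) = -⅗ (C(S) = -(6 - 3*1)/5 = -(6 - 3)/5 = -⅕*3 = -⅗)
C(B(-1))*(-6) = -⅗*(-6) = 18/5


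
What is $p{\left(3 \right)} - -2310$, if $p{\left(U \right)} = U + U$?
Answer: $2316$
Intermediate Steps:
$p{\left(U \right)} = 2 U$
$p{\left(3 \right)} - -2310 = 2 \cdot 3 - -2310 = 6 + 2310 = 2316$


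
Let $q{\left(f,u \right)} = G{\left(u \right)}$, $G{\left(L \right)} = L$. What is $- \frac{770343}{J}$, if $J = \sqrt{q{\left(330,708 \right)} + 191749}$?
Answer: $- \frac{770343 \sqrt{192457}}{192457} \approx -1756.0$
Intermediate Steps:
$q{\left(f,u \right)} = u$
$J = \sqrt{192457}$ ($J = \sqrt{708 + 191749} = \sqrt{192457} \approx 438.7$)
$- \frac{770343}{J} = - \frac{770343}{\sqrt{192457}} = - 770343 \frac{\sqrt{192457}}{192457} = - \frac{770343 \sqrt{192457}}{192457}$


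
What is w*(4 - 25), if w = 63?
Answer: -1323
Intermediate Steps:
w*(4 - 25) = 63*(4 - 25) = 63*(-21) = -1323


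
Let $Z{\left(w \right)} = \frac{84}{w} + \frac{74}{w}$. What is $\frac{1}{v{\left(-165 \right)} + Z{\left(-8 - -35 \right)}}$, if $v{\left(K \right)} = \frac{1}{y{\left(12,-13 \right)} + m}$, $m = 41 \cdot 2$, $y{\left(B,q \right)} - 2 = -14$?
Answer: $\frac{1890}{11087} \approx 0.17047$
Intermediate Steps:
$y{\left(B,q \right)} = -12$ ($y{\left(B,q \right)} = 2 - 14 = -12$)
$m = 82$
$Z{\left(w \right)} = \frac{158}{w}$
$v{\left(K \right)} = \frac{1}{70}$ ($v{\left(K \right)} = \frac{1}{-12 + 82} = \frac{1}{70}$)
$\frac{1}{v{\left(-165 \right)} + Z{\left(-8 - -35 \right)}} = \frac{1}{\frac{1}{70} + \frac{158}{-8 - -35}} = \frac{1}{\frac{1}{70} + \frac{158}{-8 + 35}} = \frac{1}{\frac{1}{70} + \frac{158}{27}} = \frac{1}{\frac{11087}{1890}} = \frac{1890}{11087}$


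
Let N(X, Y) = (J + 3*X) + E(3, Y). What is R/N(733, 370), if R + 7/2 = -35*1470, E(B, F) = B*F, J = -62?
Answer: -102907/6494 ≈ -15.846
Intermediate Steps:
N(X, Y) = -62 + 3*X + 3*Y (N(X, Y) = (-62 + 3*X) + 3*Y = -62 + 3*X + 3*Y)
R = -102907/2 (R = -7/2 - 35*1470 = -7/2 - 51450 = -102907/2 ≈ -51454.)
R/N(733, 370) = -102907/(2*(-62 + 3*733 + 3*370)) = -102907/(2*(-62 + 2199 + 1110)) = -102907/2/3247 = -102907/2*1/3247 = -102907/6494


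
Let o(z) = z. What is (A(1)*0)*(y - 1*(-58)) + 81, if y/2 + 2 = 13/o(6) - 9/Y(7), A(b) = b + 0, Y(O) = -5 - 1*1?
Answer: 81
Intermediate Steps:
Y(O) = -6 (Y(O) = -5 - 1 = -6)
A(b) = b
y = 10/3 (y = -4 + 2*(13/6 - 9/(-6)) = -4 + 2*(13*(⅙) - 9*(-⅙)) = -4 + 2*(13/6 + 3/2) = -4 + 2*(11/3) = -4 + 22/3 = 10/3 ≈ 3.3333)
(A(1)*0)*(y - 1*(-58)) + 81 = (1*0)*(10/3 - 1*(-58)) + 81 = 0*(10/3 + 58) + 81 = 0*(184/3) + 81 = 0 + 81 = 81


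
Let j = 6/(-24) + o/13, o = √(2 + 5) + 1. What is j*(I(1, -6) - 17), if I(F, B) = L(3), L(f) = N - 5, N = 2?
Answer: 45/13 - 20*√7/13 ≈ -0.60885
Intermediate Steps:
o = 1 + √7 (o = √7 + 1 = 1 + √7 ≈ 3.6458)
L(f) = -3 (L(f) = 2 - 5 = -3)
I(F, B) = -3
j = -9/52 + √7/13 (j = 6/(-24) + (1 + √7)/13 = 6*(-1/24) + (1 + √7)*(1/13) = -¼ + (1/13 + √7/13) = -9/52 + √7/13 ≈ 0.030442)
j*(I(1, -6) - 17) = (-9/52 + √7/13)*(-3 - 17) = (-9/52 + √7/13)*(-20) = 45/13 - 20*√7/13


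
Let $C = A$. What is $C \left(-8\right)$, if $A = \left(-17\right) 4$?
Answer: $544$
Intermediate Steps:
$A = -68$
$C = -68$
$C \left(-8\right) = \left(-68\right) \left(-8\right) = 544$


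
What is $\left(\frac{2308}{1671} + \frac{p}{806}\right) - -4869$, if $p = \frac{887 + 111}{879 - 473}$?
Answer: $\frac{1331590710355}{273405678} \approx 4870.4$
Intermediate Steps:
$p = \frac{499}{203}$ ($p = \frac{998}{406} = 998 \cdot \frac{1}{406} = \frac{499}{203} \approx 2.4581$)
$\left(\frac{2308}{1671} + \frac{p}{806}\right) - -4869 = \left(\frac{2308}{1671} + \frac{499}{203 \cdot 806}\right) - -4869 = \left(2308 \cdot \frac{1}{1671} + \frac{499}{203} \cdot \frac{1}{806}\right) + 4869 = \left(\frac{2308}{1671} + \frac{499}{163618}\right) + 4869 = \frac{378464173}{273405678} + 4869 = \frac{1331590710355}{273405678}$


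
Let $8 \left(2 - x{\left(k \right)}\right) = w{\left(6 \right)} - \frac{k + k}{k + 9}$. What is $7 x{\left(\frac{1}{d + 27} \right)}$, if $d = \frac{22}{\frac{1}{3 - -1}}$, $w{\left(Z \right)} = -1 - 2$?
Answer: $\frac{9843}{592} \approx 16.627$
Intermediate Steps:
$w{\left(Z \right)} = -3$ ($w{\left(Z \right)} = -1 - 2 = -3$)
$d = 88$ ($d = \frac{22}{\frac{1}{3 + 1}} = \frac{22}{\frac{1}{4}} = 22 \frac{1}{\frac{1}{4}} = 22 \cdot 4 = 88$)
$x{\left(k \right)} = \frac{19}{8} + \frac{k}{4 \left(9 + k\right)}$ ($x{\left(k \right)} = 2 - \frac{-3 - \frac{k + k}{k + 9}}{8} = 2 - \frac{-3 - \frac{2 k}{9 + k}}{8} = 2 + \left(\frac{3}{8} + \frac{k}{4 \left(9 + k\right)}\right) = \frac{19}{8} + \frac{k}{4 \left(9 + k\right)}$)
$7 x{\left(\frac{1}{d + 27} \right)} = 7 \frac{3 \left(57 + \frac{7}{88 + 27}\right)}{8 \left(9 + \frac{1}{88 + 27}\right)} = 7 \frac{3 \left(57 + \frac{7}{115}\right)}{8 \left(9 + \frac{1}{115}\right)} = 7 \frac{3 \left(57 + 7 \cdot \frac{1}{115}\right)}{8 \left(9 + \frac{1}{115}\right)} = 7 \frac{3 \left(57 + \frac{7}{115}\right)}{8 \cdot \frac{1036}{115}} = 7 \cdot \frac{3}{8} \cdot \frac{115}{1036} \cdot \frac{6562}{115} = 7 \cdot \frac{9843}{4144} = \frac{9843}{592}$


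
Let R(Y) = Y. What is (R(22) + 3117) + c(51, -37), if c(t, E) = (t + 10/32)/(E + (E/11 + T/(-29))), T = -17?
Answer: 637030437/203024 ≈ 3137.7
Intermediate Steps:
c(t, E) = (5/16 + t)/(17/29 + 12*E/11) (c(t, E) = (t + 10/32)/(E + (E/11 - 17/(-29))) = (t + 10*(1/32))/(E + (E*(1/11) - 17*(-1/29))) = (t + 5/16)/(E + (E/11 + 17/29)) = (5/16 + t)/(E + (17/29 + E/11)) = (5/16 + t)/(17/29 + 12*E/11))
(R(22) + 3117) + c(51, -37) = (22 + 3117) + 319*(5 + 16*51)/(16*(187 + 348*(-37))) = 3139 + 319*(5 + 816)/(16*(187 - 12876)) = 3139 + (319/16)*821/(-12689) = 3139 + (319/16)*(-1/12689)*821 = 3139 - 261899/203024 = 637030437/203024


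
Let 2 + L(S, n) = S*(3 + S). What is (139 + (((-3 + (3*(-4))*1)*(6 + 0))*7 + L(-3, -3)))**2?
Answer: 243049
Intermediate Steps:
L(S, n) = -2 + S*(3 + S)
(139 + (((-3 + (3*(-4))*1)*(6 + 0))*7 + L(-3, -3)))**2 = (139 + (((-3 + (3*(-4))*1)*(6 + 0))*7 + (-2 + (-3)**2 + 3*(-3))))**2 = (139 + (((-3 - 12*1)*6)*7 + (-2 + 9 - 9)))**2 = (139 + (((-3 - 12)*6)*7 - 2))**2 = (139 + (-15*6*7 - 2))**2 = (139 + (-90*7 - 2))**2 = (139 + (-630 - 2))**2 = (139 - 632)**2 = (-493)**2 = 243049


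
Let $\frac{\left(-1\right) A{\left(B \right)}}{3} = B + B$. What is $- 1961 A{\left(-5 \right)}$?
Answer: $-58830$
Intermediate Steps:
$A{\left(B \right)} = - 6 B$ ($A{\left(B \right)} = - 3 \left(B + B\right) = - 3 \cdot 2 B = - 6 B$)
$- 1961 A{\left(-5 \right)} = - 1961 \left(\left(-6\right) \left(-5\right)\right) = \left(-1961\right) 30 = -58830$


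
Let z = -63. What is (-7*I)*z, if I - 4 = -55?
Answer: -22491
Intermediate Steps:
I = -51 (I = 4 - 55 = -51)
(-7*I)*z = -7*(-51)*(-63) = 357*(-63) = -22491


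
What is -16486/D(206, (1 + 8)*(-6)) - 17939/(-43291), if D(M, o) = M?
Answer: -354999996/4458973 ≈ -79.615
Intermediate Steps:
-16486/D(206, (1 + 8)*(-6)) - 17939/(-43291) = -16486/206 - 17939/(-43291) = -16486*1/206 - 17939*(-1/43291) = -8243/103 + 17939/43291 = -354999996/4458973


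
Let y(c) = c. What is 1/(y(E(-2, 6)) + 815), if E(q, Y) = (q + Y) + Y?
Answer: 1/825 ≈ 0.0012121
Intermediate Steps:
E(q, Y) = q + 2*Y (E(q, Y) = (Y + q) + Y = q + 2*Y)
1/(y(E(-2, 6)) + 815) = 1/((-2 + 2*6) + 815) = 1/((-2 + 12) + 815) = 1/(10 + 815) = 1/825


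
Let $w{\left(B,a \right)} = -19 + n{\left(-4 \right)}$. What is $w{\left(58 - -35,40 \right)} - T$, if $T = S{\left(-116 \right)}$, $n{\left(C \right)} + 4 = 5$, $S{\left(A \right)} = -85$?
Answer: $67$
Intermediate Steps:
$n{\left(C \right)} = 1$ ($n{\left(C \right)} = -4 + 5 = 1$)
$T = -85$
$w{\left(B,a \right)} = -18$ ($w{\left(B,a \right)} = -19 + 1 = -18$)
$w{\left(58 - -35,40 \right)} - T = -18 - -85 = -18 + 85 = 67$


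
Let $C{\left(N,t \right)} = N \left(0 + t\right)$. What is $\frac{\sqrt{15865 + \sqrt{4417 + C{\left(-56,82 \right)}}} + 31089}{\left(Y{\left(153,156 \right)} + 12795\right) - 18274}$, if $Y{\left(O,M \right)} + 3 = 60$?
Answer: $- \frac{31089}{5422} - \frac{\sqrt{15865 + 5 i \sqrt{7}}}{5422} \approx -5.7571 - 9.6852 \cdot 10^{-6} i$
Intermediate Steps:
$C{\left(N,t \right)} = N t$
$Y{\left(O,M \right)} = 57$ ($Y{\left(O,M \right)} = -3 + 60 = 57$)
$\frac{\sqrt{15865 + \sqrt{4417 + C{\left(-56,82 \right)}}} + 31089}{\left(Y{\left(153,156 \right)} + 12795\right) - 18274} = \frac{\sqrt{15865 + \sqrt{4417 - 4592}} + 31089}{\left(57 + 12795\right) - 18274} = \frac{\sqrt{15865 + \sqrt{4417 - 4592}} + 31089}{12852 - 18274} = \frac{\sqrt{15865 + \sqrt{-175}} + 31089}{-5422} = \left(\sqrt{15865 + 5 i \sqrt{7}} + 31089\right) \left(- \frac{1}{5422}\right) = \left(31089 + \sqrt{15865 + 5 i \sqrt{7}}\right) \left(- \frac{1}{5422}\right) = - \frac{31089}{5422} - \frac{\sqrt{15865 + 5 i \sqrt{7}}}{5422}$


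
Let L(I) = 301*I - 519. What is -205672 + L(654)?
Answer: -9337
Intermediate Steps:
L(I) = -519 + 301*I
-205672 + L(654) = -205672 + (-519 + 301*654) = -205672 + (-519 + 196854) = -205672 + 196335 = -9337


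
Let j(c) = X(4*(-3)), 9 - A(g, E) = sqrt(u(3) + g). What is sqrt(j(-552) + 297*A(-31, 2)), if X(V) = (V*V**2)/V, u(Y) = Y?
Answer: 3*sqrt(313 - 66*I*sqrt(7)) ≈ 54.967 - 14.296*I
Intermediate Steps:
A(g, E) = 9 - sqrt(3 + g)
X(V) = V**2 (X(V) = V**3/V = V**2)
j(c) = 144 (j(c) = (4*(-3))**2 = (-12)**2 = 144)
sqrt(j(-552) + 297*A(-31, 2)) = sqrt(144 + 297*(9 - sqrt(3 - 31))) = sqrt(144 + 297*(9 - sqrt(-28))) = sqrt(144 + 297*(9 - 2*I*sqrt(7))) = sqrt(144 + (2673 - 594*I*sqrt(7))) = sqrt(2817 - 594*I*sqrt(7))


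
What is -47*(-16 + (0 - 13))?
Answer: 1363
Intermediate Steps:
-47*(-16 + (0 - 13)) = -47*(-16 - 13) = -47*(-29) = 1363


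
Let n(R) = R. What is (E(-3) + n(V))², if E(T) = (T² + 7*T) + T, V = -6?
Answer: 441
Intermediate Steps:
E(T) = T² + 8*T
(E(-3) + n(V))² = (-3*(8 - 3) - 6)² = (-3*5 - 6)² = (-15 - 6)² = (-21)² = 441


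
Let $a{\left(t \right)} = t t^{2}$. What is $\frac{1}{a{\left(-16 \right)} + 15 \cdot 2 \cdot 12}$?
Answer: $- \frac{1}{3736} \approx -0.00026767$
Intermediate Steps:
$a{\left(t \right)} = t^{3}$
$\frac{1}{a{\left(-16 \right)} + 15 \cdot 2 \cdot 12} = \frac{1}{\left(-16\right)^{3} + 15 \cdot 2 \cdot 12} = \frac{1}{-4096 + 30 \cdot 12} = \frac{1}{-4096 + 360} = \frac{1}{-3736} = - \frac{1}{3736}$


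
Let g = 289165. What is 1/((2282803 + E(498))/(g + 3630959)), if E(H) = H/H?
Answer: 980031/570701 ≈ 1.7172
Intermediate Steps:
E(H) = 1
1/((2282803 + E(498))/(g + 3630959)) = 1/((2282803 + 1)/(289165 + 3630959)) = 1/(2282804/3920124) = 1/(2282804*(1/3920124)) = 1/(570701/980031) = 980031/570701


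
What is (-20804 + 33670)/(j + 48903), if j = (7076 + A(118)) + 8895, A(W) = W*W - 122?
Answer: 6433/39338 ≈ 0.16353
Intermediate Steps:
A(W) = -122 + W² (A(W) = W² - 122 = -122 + W²)
j = 29773 (j = (7076 + (-122 + 118²)) + 8895 = (7076 + (-122 + 13924)) + 8895 = (7076 + 13802) + 8895 = 20878 + 8895 = 29773)
(-20804 + 33670)/(j + 48903) = (-20804 + 33670)/(29773 + 48903) = 12866/78676 = 12866*(1/78676) = 6433/39338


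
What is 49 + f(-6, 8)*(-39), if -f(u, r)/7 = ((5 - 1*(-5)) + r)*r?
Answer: 39361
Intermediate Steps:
f(u, r) = -7*r*(10 + r) (f(u, r) = -7*((5 - 1*(-5)) + r)*r = -7*((5 + 5) + r)*r = -7*(10 + r)*r = -7*r*(10 + r))
49 + f(-6, 8)*(-39) = 49 - 7*8*(10 + 8)*(-39) = 49 - 7*8*18*(-39) = 49 - 1008*(-39) = 49 + 39312 = 39361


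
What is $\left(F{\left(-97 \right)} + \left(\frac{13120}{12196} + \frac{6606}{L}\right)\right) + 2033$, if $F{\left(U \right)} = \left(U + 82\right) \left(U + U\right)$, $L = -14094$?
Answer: $\frac{11802204338}{2387367} \approx 4943.6$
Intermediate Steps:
$F{\left(U \right)} = 2 U \left(82 + U\right)$ ($F{\left(U \right)} = \left(82 + U\right) 2 U = 2 U \left(82 + U\right)$)
$\left(F{\left(-97 \right)} + \left(\frac{13120}{12196} + \frac{6606}{L}\right)\right) + 2033 = \left(2 \left(-97\right) \left(82 - 97\right) + \left(\frac{13120}{12196} + \frac{6606}{-14094}\right)\right) + 2033 = \left(2 \left(-97\right) \left(-15\right) + \left(13120 \cdot \frac{1}{12196} + 6606 \left(- \frac{1}{14094}\right)\right)\right) + 2033 = \left(2910 + \left(\frac{3280}{3049} - \frac{367}{783}\right)\right) + 2033 = \left(2910 + \frac{1449257}{2387367}\right) + 2033 = \frac{6948687227}{2387367} + 2033 = \frac{11802204338}{2387367}$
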